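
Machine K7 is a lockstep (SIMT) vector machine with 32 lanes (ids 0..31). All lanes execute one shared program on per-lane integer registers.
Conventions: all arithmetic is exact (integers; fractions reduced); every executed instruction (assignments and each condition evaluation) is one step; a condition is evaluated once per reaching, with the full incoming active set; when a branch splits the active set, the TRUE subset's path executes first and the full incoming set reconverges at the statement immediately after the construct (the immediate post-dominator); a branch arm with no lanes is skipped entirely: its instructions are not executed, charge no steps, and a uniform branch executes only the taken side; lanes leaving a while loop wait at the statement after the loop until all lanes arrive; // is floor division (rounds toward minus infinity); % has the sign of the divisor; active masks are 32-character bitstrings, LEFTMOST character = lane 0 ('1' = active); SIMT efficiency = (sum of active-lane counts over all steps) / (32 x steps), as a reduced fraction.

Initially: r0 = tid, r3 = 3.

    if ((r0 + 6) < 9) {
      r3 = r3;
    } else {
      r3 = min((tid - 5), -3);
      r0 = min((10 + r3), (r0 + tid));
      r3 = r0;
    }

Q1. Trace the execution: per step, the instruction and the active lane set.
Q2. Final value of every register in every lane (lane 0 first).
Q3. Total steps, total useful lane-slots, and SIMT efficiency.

step 0: eval ((r0 + 6) < 9)          11111111111111111111111111111111
step 1: r3 <- r3                     11100000000000000000000000000000
step 2: r3 <- min((tid - 5), -3)     00011111111111111111111111111111
step 3: r0 <- min((10 + r3), (r0 + tid)) 00011111111111111111111111111111
step 4: r3 <- r0                     00011111111111111111111111111111

Answer: 5 steps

r0: 0,1,2,6,7,7,7,7,7,7,7,7,7,7,7,7,7,7,7,7,7,7,7,7,7,7,7,7,7,7,7,7
r3: 3,3,3,6,7,7,7,7,7,7,7,7,7,7,7,7,7,7,7,7,7,7,7,7,7,7,7,7,7,7,7,7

steps = 5; useful = 122; efficiency = 122/160 = 61/80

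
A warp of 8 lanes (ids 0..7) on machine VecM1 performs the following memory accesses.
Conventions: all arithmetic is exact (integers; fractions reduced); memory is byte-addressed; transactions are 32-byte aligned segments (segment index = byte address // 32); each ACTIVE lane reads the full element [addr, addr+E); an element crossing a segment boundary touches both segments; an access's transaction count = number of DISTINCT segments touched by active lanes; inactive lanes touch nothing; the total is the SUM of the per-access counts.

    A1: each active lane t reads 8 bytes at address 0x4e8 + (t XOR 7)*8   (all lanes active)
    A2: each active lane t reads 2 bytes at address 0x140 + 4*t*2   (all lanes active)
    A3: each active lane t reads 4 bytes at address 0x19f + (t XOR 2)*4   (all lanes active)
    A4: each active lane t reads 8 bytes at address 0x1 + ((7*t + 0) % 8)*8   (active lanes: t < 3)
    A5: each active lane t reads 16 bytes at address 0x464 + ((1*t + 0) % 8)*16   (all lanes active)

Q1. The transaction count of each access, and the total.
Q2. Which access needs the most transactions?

A1: 3 transactions
A2: 2 transactions
A3: 2 transactions
A4: 3 transactions
A5: 5 transactions

Answer: 3,2,2,3,5; total 15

Answer: A5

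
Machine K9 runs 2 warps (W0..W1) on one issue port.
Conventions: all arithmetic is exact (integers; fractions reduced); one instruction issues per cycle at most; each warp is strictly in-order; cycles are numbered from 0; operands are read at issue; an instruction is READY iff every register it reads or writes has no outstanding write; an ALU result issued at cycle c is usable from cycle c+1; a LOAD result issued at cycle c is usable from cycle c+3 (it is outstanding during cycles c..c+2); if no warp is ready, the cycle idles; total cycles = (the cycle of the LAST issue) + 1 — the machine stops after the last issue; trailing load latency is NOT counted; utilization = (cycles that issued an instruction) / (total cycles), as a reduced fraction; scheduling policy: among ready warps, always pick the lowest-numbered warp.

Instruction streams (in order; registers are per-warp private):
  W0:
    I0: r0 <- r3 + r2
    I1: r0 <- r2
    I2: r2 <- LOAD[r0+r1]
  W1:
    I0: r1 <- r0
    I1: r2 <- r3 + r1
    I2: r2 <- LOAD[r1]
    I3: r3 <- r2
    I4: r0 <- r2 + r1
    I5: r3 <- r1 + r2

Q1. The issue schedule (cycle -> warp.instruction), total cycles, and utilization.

cycle 0: W0.I0
cycle 1: W0.I1
cycle 2: W0.I2
cycle 3: W1.I0
cycle 4: W1.I1
cycle 5: W1.I2
cycle 6: idle
cycle 7: idle
cycle 8: W1.I3
cycle 9: W1.I4
cycle 10: W1.I5

Answer: 11 cycles, utilization 9/11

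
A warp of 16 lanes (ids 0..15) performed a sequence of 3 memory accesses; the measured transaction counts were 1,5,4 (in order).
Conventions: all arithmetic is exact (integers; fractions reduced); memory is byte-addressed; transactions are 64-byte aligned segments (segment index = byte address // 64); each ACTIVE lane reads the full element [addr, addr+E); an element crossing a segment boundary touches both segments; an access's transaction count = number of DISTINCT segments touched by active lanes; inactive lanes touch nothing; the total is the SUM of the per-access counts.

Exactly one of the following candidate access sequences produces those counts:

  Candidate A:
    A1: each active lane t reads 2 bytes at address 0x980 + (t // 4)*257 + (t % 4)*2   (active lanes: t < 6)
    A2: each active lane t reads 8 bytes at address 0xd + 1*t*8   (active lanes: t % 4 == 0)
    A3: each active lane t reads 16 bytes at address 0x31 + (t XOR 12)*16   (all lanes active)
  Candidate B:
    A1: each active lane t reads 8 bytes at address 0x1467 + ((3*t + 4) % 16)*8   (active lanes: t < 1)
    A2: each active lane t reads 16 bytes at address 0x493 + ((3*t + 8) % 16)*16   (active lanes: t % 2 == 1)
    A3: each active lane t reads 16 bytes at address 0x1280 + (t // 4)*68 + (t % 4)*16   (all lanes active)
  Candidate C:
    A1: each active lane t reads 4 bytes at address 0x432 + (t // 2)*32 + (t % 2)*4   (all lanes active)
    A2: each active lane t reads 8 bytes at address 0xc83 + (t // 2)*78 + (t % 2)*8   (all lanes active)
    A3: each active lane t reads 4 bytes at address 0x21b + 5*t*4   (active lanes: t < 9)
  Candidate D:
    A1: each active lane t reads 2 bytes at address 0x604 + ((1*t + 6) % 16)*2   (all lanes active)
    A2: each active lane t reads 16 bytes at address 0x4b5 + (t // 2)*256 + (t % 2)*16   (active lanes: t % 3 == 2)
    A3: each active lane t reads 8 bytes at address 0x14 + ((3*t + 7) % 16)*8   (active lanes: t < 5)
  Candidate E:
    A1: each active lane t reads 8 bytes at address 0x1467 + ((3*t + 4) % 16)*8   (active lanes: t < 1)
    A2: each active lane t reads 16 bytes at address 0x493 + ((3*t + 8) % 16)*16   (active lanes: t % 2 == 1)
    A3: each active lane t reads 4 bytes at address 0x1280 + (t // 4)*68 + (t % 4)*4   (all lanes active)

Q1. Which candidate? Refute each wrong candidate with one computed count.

A: A1 gives 2 transactions, not 1
B: A3 gives 5 transactions, not 4
C: A1 gives 5 transactions, not 1
D: A2 gives 8 transactions, not 5
E: all counts match (1,5,4)

Answer: E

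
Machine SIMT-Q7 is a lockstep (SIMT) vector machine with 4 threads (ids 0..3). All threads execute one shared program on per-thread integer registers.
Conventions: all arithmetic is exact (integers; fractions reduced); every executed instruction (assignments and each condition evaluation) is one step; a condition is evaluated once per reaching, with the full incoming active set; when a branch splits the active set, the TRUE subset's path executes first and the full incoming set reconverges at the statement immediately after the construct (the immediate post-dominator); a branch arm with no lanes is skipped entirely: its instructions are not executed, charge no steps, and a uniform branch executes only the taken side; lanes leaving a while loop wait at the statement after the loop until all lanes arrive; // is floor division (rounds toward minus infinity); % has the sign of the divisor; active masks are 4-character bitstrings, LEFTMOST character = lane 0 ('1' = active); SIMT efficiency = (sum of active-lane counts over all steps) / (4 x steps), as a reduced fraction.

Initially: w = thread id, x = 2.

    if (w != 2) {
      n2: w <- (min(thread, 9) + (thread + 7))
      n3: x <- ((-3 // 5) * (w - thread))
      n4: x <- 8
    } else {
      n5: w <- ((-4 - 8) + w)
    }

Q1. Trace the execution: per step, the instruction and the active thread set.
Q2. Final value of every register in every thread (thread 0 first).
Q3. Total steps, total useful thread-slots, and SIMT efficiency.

step 0: eval (w != 2)                1111
step 1: w <- (min(thread, 9) + (thread + 7)) 1101
step 2: x <- ((-3 // 5) * (w - thread)) 1101
step 3: x <- 8                       1101
step 4: w <- ((-4 - 8) + w)          0010

Answer: 5 steps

w: 7,9,-10,13
x: 8,8,2,8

steps = 5; useful = 14; efficiency = 14/20 = 7/10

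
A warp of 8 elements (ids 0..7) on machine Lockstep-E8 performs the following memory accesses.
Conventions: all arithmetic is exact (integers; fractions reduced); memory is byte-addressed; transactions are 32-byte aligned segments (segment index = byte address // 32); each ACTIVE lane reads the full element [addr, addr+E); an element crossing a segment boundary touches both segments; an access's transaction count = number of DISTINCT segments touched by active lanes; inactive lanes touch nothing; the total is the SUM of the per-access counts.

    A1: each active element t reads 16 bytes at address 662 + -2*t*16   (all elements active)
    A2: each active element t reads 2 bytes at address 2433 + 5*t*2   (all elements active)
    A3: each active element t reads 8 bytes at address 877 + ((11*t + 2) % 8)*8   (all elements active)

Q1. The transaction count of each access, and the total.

A1: 9 transactions
A2: 3 transactions
A3: 3 transactions

Answer: 9,3,3; total 15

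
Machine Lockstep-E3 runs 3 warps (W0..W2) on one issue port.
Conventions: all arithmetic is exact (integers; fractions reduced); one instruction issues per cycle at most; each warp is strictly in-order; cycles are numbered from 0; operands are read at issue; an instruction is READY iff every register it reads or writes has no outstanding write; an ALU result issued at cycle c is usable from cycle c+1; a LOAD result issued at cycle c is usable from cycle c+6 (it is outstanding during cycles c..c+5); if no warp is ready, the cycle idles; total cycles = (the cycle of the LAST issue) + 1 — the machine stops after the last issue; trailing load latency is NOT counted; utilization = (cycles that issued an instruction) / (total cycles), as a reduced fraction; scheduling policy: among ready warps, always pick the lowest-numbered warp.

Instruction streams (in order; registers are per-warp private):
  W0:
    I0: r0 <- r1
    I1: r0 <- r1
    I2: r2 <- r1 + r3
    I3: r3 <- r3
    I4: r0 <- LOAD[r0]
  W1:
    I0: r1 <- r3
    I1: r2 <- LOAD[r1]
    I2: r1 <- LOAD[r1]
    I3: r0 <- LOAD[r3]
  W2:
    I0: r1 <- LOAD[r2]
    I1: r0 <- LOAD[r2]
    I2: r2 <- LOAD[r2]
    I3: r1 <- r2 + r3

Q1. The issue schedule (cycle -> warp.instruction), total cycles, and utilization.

cycle 0: W0.I0
cycle 1: W0.I1
cycle 2: W0.I2
cycle 3: W0.I3
cycle 4: W0.I4
cycle 5: W1.I0
cycle 6: W1.I1
cycle 7: W1.I2
cycle 8: W1.I3
cycle 9: W2.I0
cycle 10: W2.I1
cycle 11: W2.I2
cycle 12: idle
cycle 13: idle
cycle 14: idle
cycle 15: idle
cycle 16: idle
cycle 17: W2.I3

Answer: 18 cycles, utilization 13/18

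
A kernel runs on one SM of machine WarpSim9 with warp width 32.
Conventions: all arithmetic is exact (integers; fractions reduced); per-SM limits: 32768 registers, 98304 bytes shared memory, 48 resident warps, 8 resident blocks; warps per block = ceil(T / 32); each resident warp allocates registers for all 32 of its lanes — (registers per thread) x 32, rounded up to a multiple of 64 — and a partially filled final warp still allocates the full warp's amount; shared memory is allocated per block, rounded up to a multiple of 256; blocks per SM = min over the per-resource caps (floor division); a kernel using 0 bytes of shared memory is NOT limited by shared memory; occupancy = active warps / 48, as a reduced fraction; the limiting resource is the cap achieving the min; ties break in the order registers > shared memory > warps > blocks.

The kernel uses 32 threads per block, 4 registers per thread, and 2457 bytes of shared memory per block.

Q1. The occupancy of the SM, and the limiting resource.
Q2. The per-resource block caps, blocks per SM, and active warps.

Answer: occupancy 1/6, limited by blocks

registers: 256 blocks
shared memory: 38 blocks
warps: 48 blocks
blocks: 8 blocks

Answer: 8 blocks, 8 active warps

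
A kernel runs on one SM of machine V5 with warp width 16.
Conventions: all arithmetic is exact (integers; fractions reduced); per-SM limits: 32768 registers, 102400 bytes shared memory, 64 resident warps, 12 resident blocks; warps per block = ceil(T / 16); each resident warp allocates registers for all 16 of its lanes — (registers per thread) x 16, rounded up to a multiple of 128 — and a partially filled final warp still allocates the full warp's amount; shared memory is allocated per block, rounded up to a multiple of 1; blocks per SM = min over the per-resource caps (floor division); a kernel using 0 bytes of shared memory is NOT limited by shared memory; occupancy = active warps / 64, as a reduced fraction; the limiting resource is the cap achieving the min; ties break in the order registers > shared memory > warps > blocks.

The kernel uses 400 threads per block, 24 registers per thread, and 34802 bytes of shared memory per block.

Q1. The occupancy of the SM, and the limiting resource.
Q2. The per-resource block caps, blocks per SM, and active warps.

Answer: occupancy 25/32, limited by shared memory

registers: 3 blocks
shared memory: 2 blocks
warps: 2 blocks
blocks: 12 blocks

Answer: 2 blocks, 50 active warps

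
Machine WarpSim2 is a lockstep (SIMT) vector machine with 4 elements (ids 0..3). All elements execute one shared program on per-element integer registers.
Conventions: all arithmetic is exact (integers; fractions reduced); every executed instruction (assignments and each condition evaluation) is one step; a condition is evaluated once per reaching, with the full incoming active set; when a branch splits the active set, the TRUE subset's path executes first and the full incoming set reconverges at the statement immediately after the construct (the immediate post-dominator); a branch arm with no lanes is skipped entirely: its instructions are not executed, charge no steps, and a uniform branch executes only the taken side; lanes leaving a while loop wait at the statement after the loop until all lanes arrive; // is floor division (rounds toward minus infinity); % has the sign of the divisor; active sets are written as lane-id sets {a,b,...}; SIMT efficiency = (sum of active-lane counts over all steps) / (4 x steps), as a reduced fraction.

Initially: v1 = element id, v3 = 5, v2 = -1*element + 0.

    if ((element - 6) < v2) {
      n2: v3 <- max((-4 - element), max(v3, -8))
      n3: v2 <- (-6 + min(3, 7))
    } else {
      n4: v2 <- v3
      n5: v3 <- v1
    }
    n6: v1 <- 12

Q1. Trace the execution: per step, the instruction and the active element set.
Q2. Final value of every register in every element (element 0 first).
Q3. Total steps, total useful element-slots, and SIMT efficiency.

step 0: eval ((element - 6) < v2)    {0,1,2,3}
step 1: v3 <- max((-4 - element), max(v3, -8)) {0,1,2}
step 2: v2 <- (-6 + min(3, 7))       {0,1,2}
step 3: v2 <- v3                     {3}
step 4: v3 <- v1                     {3}
step 5: v1 <- 12                     {0,1,2,3}

Answer: 6 steps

v1: 12,12,12,12
v3: 5,5,5,3
v2: -3,-3,-3,5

steps = 6; useful = 16; efficiency = 16/24 = 2/3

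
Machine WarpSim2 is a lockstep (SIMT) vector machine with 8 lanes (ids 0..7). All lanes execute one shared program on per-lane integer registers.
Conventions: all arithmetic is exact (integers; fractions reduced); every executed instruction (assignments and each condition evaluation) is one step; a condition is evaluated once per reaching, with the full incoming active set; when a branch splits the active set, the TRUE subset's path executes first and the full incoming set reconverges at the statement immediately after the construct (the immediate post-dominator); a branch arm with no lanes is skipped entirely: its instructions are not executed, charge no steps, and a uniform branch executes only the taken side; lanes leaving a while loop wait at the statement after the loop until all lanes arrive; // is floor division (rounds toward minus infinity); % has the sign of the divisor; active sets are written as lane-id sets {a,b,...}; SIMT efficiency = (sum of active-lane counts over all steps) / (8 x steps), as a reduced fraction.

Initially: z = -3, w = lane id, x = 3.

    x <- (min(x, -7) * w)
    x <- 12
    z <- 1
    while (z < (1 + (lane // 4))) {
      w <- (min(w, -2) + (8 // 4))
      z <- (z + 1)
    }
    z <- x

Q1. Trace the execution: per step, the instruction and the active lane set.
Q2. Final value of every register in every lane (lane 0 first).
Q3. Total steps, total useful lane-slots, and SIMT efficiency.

step 0: x <- (min(x, -7) * w)        {0,1,2,3,4,5,6,7}
step 1: x <- 12                      {0,1,2,3,4,5,6,7}
step 2: z <- 1                       {0,1,2,3,4,5,6,7}
step 3: eval (z < (1 + (lane // 4))) {0,1,2,3,4,5,6,7}
step 4: w <- (min(w, -2) + (8 // 4)) {4,5,6,7}
step 5: z <- (z + 1)                 {4,5,6,7}
step 6: eval (z < (1 + (lane // 4))) {4,5,6,7}
step 7: z <- x                       {0,1,2,3,4,5,6,7}

Answer: 8 steps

z: 12,12,12,12,12,12,12,12
w: 0,1,2,3,0,0,0,0
x: 12,12,12,12,12,12,12,12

steps = 8; useful = 52; efficiency = 52/64 = 13/16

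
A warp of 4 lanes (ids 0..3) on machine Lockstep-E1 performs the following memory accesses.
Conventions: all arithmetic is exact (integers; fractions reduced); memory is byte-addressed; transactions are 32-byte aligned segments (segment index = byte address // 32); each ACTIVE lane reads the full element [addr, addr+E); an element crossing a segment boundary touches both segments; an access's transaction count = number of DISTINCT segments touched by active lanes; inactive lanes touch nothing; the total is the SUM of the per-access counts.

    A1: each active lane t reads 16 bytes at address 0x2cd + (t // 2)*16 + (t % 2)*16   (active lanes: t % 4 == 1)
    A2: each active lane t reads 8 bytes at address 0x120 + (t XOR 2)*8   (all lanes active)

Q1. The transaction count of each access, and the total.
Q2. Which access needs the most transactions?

A1: 2 transactions
A2: 1 transaction

Answer: 2,1; total 3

Answer: A1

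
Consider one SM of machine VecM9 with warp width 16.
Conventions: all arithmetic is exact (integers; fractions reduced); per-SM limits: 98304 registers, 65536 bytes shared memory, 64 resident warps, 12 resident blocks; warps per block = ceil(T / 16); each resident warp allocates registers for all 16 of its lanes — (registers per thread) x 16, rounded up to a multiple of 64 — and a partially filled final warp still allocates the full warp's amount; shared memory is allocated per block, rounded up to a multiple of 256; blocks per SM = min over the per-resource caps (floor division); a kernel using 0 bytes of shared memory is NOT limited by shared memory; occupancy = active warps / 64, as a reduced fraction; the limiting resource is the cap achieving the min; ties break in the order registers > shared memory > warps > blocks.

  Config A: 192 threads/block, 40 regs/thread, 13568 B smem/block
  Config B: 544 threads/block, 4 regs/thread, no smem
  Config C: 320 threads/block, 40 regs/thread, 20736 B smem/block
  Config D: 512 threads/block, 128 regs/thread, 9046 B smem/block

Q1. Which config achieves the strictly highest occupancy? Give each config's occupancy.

occupancies: A 3/4, B 17/32, C 15/16, D 1/2

Answer: C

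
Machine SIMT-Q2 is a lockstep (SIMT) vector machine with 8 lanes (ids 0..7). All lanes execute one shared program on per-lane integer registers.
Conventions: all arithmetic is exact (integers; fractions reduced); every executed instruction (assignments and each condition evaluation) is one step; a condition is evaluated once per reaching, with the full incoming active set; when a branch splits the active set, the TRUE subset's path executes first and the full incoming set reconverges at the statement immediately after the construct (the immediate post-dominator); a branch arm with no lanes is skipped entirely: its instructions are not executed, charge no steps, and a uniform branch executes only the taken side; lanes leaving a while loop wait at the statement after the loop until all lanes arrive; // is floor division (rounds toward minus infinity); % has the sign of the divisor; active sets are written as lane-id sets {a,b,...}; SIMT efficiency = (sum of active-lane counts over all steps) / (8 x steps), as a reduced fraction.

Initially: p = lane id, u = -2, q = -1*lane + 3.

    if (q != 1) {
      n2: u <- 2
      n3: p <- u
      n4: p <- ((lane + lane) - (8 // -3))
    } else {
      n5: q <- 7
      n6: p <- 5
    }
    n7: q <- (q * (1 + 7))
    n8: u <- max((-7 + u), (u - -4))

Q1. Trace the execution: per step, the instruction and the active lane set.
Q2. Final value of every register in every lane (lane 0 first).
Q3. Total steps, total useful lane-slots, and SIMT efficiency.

step 0: eval (q != 1)                {0,1,2,3,4,5,6,7}
step 1: u <- 2                       {0,1,3,4,5,6,7}
step 2: p <- u                       {0,1,3,4,5,6,7}
step 3: p <- ((lane + lane) - (8 // -3)) {0,1,3,4,5,6,7}
step 4: q <- 7                       {2}
step 5: p <- 5                       {2}
step 6: q <- (q * (1 + 7))           {0,1,2,3,4,5,6,7}
step 7: u <- max((-7 + u), (u - -4)) {0,1,2,3,4,5,6,7}

Answer: 8 steps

p: 3,5,5,9,11,13,15,17
u: 6,6,2,6,6,6,6,6
q: 24,16,56,0,-8,-16,-24,-32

steps = 8; useful = 47; efficiency = 47/64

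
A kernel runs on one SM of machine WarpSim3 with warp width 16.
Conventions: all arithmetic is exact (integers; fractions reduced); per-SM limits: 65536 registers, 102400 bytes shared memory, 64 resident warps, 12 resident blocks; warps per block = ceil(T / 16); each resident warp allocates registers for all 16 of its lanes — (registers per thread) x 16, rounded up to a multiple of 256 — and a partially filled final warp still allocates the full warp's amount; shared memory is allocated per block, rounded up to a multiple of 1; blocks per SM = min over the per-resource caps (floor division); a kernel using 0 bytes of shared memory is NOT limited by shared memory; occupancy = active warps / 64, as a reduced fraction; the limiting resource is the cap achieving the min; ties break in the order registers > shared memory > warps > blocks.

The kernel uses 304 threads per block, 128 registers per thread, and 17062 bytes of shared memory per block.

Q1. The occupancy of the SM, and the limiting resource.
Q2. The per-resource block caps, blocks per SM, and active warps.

Answer: occupancy 19/64, limited by registers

registers: 1 block
shared memory: 6 blocks
warps: 3 blocks
blocks: 12 blocks

Answer: 1 block, 19 active warps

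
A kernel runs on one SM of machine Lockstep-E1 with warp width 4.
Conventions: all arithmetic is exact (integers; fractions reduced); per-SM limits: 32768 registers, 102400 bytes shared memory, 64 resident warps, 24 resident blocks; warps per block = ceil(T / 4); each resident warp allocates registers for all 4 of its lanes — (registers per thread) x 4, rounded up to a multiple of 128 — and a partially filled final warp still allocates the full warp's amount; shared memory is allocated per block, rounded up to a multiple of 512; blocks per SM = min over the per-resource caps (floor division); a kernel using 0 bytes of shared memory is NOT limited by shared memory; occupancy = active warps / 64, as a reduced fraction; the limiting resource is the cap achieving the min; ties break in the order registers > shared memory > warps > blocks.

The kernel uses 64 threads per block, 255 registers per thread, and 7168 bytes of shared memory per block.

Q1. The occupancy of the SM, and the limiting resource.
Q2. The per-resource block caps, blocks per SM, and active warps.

Answer: occupancy 1/2, limited by registers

registers: 2 blocks
shared memory: 14 blocks
warps: 4 blocks
blocks: 24 blocks

Answer: 2 blocks, 32 active warps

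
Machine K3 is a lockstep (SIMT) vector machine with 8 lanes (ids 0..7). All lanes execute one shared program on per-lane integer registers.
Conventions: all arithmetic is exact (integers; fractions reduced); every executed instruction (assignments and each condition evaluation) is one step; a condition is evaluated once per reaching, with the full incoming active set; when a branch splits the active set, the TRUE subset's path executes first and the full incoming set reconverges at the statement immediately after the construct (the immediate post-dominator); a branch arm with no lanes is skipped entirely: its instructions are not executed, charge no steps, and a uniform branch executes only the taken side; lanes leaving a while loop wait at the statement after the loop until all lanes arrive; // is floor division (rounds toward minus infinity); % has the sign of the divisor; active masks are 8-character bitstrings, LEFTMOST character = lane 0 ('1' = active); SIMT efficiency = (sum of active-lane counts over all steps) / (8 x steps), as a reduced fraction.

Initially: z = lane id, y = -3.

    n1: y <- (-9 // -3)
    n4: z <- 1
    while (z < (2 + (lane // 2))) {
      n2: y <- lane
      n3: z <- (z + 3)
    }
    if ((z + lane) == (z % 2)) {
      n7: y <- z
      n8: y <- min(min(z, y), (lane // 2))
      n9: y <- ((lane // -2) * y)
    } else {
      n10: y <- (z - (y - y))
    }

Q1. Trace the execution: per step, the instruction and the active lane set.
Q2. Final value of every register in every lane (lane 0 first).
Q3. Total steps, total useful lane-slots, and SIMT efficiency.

step 0: y <- (-9 // -3)              11111111
step 1: z <- 1                       11111111
step 2: eval (z < (2 + (lane // 2))) 11111111
step 3: y <- lane                    11111111
step 4: z <- (z + 3)                 11111111
step 5: eval (z < (2 + (lane // 2))) 11111111
step 6: y <- lane                    00000011
step 7: z <- (z + 3)                 00000011
step 8: eval (z < (2 + (lane // 2))) 00000011
step 9: eval ((z + lane) == (z % 2)) 11111111
step 10: y <- (z - (y - y))           11111111

Answer: 11 steps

z: 4,4,4,4,4,4,7,7
y: 4,4,4,4,4,4,7,7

steps = 11; useful = 70; efficiency = 70/88 = 35/44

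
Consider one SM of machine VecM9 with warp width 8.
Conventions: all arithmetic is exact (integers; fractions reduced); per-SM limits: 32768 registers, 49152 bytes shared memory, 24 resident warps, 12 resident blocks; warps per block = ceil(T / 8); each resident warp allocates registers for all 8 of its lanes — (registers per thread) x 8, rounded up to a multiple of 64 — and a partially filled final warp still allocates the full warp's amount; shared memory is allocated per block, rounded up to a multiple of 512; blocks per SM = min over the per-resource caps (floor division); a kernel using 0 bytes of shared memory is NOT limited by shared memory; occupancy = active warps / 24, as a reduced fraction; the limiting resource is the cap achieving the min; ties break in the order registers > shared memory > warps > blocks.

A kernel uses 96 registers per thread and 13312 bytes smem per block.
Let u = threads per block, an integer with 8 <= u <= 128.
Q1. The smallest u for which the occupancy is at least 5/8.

Answer: u = 33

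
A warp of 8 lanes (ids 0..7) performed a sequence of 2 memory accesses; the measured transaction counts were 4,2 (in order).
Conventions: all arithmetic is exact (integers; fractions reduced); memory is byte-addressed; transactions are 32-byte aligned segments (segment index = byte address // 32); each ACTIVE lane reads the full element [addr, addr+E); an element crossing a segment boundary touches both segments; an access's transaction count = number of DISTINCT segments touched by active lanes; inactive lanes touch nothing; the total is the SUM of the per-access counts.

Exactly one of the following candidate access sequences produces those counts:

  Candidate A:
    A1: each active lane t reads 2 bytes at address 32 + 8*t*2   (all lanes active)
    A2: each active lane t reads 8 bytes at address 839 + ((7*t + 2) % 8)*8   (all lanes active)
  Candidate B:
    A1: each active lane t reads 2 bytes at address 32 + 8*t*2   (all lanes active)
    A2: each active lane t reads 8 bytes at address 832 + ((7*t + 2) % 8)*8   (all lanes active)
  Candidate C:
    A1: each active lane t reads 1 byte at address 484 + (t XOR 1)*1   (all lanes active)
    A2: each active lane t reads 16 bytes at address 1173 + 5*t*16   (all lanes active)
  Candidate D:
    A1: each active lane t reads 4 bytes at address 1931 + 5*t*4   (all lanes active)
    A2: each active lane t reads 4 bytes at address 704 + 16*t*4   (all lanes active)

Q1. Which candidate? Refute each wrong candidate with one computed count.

A: A2 gives 3 transactions, not 2
C: A1 gives 1 transaction, not 4
D: A1 gives 5 transactions, not 4
B: all counts match (4,2)

Answer: B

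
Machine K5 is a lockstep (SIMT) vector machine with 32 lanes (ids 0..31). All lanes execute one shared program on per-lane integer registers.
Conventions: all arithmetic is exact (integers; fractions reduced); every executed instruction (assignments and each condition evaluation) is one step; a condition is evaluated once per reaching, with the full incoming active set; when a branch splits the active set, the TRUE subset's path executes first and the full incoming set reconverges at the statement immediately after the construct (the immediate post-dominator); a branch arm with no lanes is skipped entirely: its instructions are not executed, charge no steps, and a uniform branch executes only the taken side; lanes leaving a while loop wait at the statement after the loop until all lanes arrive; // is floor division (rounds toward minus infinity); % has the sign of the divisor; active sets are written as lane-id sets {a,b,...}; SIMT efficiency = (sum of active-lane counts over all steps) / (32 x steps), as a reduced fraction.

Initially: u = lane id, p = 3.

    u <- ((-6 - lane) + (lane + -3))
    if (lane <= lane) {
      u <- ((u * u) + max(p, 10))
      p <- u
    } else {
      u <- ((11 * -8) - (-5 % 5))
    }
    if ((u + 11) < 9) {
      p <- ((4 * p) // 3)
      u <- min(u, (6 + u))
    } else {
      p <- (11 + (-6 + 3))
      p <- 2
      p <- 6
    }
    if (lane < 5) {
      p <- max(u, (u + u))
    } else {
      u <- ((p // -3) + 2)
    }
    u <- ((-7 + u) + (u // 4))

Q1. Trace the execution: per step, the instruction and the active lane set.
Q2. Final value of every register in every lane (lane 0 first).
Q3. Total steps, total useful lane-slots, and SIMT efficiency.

step 0: u <- ((-6 - lane) + (lane + -3)) {0,1,2,3,4,5,6,7,8,9,10,11,12,13,14,15,16,17,18,19,20,21,22,23,24,25,26,27,28,29,30,31}
step 1: eval (lane <= lane)          {0,1,2,3,4,5,6,7,8,9,10,11,12,13,14,15,16,17,18,19,20,21,22,23,24,25,26,27,28,29,30,31}
step 2: u <- ((u * u) + max(p, 10))  {0,1,2,3,4,5,6,7,8,9,10,11,12,13,14,15,16,17,18,19,20,21,22,23,24,25,26,27,28,29,30,31}
step 3: p <- u                       {0,1,2,3,4,5,6,7,8,9,10,11,12,13,14,15,16,17,18,19,20,21,22,23,24,25,26,27,28,29,30,31}
step 4: eval ((u + 11) < 9)          {0,1,2,3,4,5,6,7,8,9,10,11,12,13,14,15,16,17,18,19,20,21,22,23,24,25,26,27,28,29,30,31}
step 5: p <- (11 + (-6 + 3))         {0,1,2,3,4,5,6,7,8,9,10,11,12,13,14,15,16,17,18,19,20,21,22,23,24,25,26,27,28,29,30,31}
step 6: p <- 2                       {0,1,2,3,4,5,6,7,8,9,10,11,12,13,14,15,16,17,18,19,20,21,22,23,24,25,26,27,28,29,30,31}
step 7: p <- 6                       {0,1,2,3,4,5,6,7,8,9,10,11,12,13,14,15,16,17,18,19,20,21,22,23,24,25,26,27,28,29,30,31}
step 8: eval (lane < 5)              {0,1,2,3,4,5,6,7,8,9,10,11,12,13,14,15,16,17,18,19,20,21,22,23,24,25,26,27,28,29,30,31}
step 9: p <- max(u, (u + u))         {0,1,2,3,4}
step 10: u <- ((p // -3) + 2)         {5,6,7,8,9,10,11,12,13,14,15,16,17,18,19,20,21,22,23,24,25,26,27,28,29,30,31}
step 11: u <- ((-7 + u) + (u // 4))   {0,1,2,3,4,5,6,7,8,9,10,11,12,13,14,15,16,17,18,19,20,21,22,23,24,25,26,27,28,29,30,31}

Answer: 12 steps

u: 106,106,106,106,106,-7,-7,-7,-7,-7,-7,-7,-7,-7,-7,-7,-7,-7,-7,-7,-7,-7,-7,-7,-7,-7,-7,-7,-7,-7,-7,-7
p: 182,182,182,182,182,6,6,6,6,6,6,6,6,6,6,6,6,6,6,6,6,6,6,6,6,6,6,6,6,6,6,6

steps = 12; useful = 352; efficiency = 352/384 = 11/12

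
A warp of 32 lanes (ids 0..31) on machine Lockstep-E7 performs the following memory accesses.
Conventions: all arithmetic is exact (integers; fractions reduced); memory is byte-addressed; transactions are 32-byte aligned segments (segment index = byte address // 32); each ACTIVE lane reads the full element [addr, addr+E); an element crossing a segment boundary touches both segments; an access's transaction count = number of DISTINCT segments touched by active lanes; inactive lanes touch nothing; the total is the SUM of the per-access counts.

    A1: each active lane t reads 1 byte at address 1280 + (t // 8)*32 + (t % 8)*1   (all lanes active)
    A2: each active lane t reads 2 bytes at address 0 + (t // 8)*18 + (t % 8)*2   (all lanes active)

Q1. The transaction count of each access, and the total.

A1: 4 transactions
A2: 3 transactions

Answer: 4,3; total 7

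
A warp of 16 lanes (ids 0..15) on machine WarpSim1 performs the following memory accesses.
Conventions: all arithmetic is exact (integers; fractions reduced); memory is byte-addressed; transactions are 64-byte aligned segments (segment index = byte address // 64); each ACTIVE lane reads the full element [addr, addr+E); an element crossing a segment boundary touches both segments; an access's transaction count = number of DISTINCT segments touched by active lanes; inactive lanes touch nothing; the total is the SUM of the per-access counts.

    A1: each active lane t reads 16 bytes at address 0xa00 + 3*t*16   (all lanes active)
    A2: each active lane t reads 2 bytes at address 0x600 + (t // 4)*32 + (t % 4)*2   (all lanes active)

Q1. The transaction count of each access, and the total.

A1: 12 transactions
A2: 2 transactions

Answer: 12,2; total 14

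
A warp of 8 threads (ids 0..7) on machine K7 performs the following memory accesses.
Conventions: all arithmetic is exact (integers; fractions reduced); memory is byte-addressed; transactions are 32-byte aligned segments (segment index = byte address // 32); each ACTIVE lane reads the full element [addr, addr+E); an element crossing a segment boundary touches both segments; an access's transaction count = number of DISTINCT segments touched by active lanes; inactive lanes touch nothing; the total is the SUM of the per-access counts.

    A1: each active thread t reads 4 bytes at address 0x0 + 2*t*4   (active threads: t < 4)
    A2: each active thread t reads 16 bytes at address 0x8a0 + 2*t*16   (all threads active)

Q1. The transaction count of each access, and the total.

A1: 1 transaction
A2: 8 transactions

Answer: 1,8; total 9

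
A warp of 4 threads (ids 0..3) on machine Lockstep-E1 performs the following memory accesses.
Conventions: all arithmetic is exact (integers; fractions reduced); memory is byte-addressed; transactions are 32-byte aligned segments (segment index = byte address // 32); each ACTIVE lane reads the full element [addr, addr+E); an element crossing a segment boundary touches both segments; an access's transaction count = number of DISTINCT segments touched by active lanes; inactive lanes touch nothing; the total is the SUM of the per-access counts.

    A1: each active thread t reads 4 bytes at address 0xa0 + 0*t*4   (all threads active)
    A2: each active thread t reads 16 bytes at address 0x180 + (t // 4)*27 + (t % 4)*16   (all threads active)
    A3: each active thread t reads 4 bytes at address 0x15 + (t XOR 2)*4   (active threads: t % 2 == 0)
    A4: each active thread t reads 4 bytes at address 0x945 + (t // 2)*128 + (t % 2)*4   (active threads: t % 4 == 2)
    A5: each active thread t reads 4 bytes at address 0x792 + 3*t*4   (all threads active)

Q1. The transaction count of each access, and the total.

A1: 1 transaction
A2: 2 transactions
A3: 2 transactions
A4: 1 transaction
A5: 2 transactions

Answer: 1,2,2,1,2; total 8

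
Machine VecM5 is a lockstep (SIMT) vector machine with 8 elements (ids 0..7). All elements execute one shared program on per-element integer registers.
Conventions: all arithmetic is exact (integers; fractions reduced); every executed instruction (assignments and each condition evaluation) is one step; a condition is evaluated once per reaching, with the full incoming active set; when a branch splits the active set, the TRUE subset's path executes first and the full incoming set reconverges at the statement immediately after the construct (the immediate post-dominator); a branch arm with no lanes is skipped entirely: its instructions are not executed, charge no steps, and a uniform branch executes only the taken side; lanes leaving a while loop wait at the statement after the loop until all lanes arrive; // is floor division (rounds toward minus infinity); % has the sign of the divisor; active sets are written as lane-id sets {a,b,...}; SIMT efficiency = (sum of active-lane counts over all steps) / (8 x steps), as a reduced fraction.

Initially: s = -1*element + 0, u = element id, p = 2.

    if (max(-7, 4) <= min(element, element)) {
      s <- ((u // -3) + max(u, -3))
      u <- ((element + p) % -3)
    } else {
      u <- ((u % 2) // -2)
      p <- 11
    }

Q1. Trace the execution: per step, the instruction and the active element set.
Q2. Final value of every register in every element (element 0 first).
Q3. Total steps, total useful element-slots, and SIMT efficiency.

step 0: eval (max(-7, 4) <= min(element, element)) {0,1,2,3,4,5,6,7}
step 1: s <- ((u // -3) + max(u, -3)) {4,5,6,7}
step 2: u <- ((element + p) % -3)    {4,5,6,7}
step 3: u <- ((u % 2) // -2)         {0,1,2,3}
step 4: p <- 11                      {0,1,2,3}

Answer: 5 steps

s: 0,-1,-2,-3,2,3,4,4
u: 0,-1,0,-1,0,-2,-1,0
p: 11,11,11,11,2,2,2,2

steps = 5; useful = 24; efficiency = 24/40 = 3/5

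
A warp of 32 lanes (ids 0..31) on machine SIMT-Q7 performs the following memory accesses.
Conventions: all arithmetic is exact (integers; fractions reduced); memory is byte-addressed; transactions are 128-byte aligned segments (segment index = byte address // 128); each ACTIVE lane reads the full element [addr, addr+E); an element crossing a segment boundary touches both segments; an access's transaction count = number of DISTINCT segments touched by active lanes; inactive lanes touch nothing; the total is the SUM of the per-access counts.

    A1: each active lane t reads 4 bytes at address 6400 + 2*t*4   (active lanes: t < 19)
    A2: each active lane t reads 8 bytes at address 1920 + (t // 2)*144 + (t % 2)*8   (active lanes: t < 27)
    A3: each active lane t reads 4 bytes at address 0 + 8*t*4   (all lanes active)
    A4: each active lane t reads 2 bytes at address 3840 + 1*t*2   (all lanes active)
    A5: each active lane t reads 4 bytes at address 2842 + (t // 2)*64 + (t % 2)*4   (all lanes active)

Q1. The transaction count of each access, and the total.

A1: 2 transactions
A2: 14 transactions
A3: 8 transactions
A4: 1 transaction
A5: 8 transactions

Answer: 2,14,8,1,8; total 33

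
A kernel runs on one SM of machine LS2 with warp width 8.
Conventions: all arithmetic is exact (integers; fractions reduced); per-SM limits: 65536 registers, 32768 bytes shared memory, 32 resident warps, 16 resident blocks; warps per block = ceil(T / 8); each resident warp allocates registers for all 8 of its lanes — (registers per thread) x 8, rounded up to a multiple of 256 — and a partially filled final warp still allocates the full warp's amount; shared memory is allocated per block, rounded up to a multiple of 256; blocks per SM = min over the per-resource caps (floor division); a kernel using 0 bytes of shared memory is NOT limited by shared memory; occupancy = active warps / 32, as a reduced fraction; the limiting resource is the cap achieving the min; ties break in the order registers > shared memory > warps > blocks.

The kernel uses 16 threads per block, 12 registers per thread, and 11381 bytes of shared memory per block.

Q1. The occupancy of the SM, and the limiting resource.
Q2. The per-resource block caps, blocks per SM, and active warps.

Answer: occupancy 1/8, limited by shared memory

registers: 128 blocks
shared memory: 2 blocks
warps: 16 blocks
blocks: 16 blocks

Answer: 2 blocks, 4 active warps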